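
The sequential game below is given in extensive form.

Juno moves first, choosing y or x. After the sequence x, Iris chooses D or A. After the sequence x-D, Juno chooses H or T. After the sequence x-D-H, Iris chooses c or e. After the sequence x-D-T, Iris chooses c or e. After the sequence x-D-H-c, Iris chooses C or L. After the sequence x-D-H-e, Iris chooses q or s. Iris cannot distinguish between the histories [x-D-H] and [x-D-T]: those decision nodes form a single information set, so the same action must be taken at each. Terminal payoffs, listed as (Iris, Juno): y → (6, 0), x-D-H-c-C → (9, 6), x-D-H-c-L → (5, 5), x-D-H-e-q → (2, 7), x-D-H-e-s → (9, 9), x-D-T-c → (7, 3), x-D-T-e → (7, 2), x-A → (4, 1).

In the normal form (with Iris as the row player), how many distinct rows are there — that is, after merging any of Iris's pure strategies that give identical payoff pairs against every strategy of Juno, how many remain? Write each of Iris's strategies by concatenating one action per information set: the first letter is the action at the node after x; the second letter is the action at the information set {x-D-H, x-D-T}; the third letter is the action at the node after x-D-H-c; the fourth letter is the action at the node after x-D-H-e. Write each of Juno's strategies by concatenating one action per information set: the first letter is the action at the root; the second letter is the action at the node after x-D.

Iris has 16 pure strategies: DcCq, DcCs, DcLq, DcLs, DeCq, DeCs, DeLq, DeLs, AcCq, AcCs, AcLq, AcLs, AeCq, AeCs, AeLq, AeLs. Columns: yH, yT, xH, xT.
{DcCq, DcCs} → row (6,0) (6,0) (9,6) (7,3)
{DcLq, DcLs} → row (6,0) (6,0) (5,5) (7,3)
{DeCq, DeLq} → row (6,0) (6,0) (2,7) (7,2)
{DeCs, DeLs} → row (6,0) (6,0) (9,9) (7,2)
{AcCq, AcCs, AcLq, AcLs, AeCq, AeCs, AeLq, AeLs} → row (6,0) (6,0) (4,1) (4,1)
That's 5 distinct rows out of 16 strategies.

5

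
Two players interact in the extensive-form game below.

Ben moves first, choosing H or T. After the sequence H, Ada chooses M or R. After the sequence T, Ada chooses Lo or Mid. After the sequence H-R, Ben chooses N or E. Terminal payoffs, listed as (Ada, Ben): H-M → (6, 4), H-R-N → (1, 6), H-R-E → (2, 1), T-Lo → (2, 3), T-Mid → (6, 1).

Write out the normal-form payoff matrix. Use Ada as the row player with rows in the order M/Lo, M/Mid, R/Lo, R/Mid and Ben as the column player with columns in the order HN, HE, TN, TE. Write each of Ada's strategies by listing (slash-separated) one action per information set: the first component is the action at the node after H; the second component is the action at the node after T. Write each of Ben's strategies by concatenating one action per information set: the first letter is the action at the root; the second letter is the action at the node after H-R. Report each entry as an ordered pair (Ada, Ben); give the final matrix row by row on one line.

M/Lo: (6,4) (6,4) (2,3) (2,3) | M/Mid: (6,4) (6,4) (6,1) (6,1) | R/Lo: (1,6) (2,1) (2,3) (2,3) | R/Mid: (1,6) (2,1) (6,1) (6,1)

Row M/Lo: HN→(6,4), HE→(6,4), TN→(2,3), TE→(2,3)
Row M/Mid: HN→(6,4), HE→(6,4), TN→(6,1), TE→(6,1)
Row R/Lo: HN→(1,6), HE→(2,1), TN→(2,3), TE→(2,3)
Row R/Mid: HN→(1,6), HE→(2,1), TN→(6,1), TE→(6,1)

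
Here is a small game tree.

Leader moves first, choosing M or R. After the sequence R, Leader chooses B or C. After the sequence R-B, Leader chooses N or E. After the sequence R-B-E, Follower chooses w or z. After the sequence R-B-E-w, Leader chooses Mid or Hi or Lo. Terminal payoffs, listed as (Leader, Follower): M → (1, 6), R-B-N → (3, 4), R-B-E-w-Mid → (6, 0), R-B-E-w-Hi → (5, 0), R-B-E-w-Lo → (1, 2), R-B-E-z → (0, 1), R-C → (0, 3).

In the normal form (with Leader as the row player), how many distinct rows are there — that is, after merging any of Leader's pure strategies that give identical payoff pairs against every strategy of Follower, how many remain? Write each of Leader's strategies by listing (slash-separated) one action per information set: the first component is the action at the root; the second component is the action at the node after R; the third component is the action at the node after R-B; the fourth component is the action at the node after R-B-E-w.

Leader has 24 pure strategies: M/B/N/Mid, M/B/N/Hi, M/B/N/Lo, M/B/E/Mid, M/B/E/Hi, M/B/E/Lo, M/C/N/Mid, M/C/N/Hi, M/C/N/Lo, M/C/E/Mid, M/C/E/Hi, M/C/E/Lo, R/B/N/Mid, R/B/N/Hi, R/B/N/Lo, R/B/E/Mid, R/B/E/Hi, R/B/E/Lo, R/C/N/Mid, R/C/N/Hi, R/C/N/Lo, R/C/E/Mid, R/C/E/Hi, R/C/E/Lo. Columns: w, z.
{M/B/N/Mid, M/B/N/Hi, M/B/N/Lo, M/B/E/Mid, M/B/E/Hi, M/B/E/Lo, M/C/N/Mid, M/C/N/Hi, M/C/N/Lo, M/C/E/Mid, M/C/E/Hi, M/C/E/Lo} → row (1,6) (1,6)
{R/B/N/Mid, R/B/N/Hi, R/B/N/Lo} → row (3,4) (3,4)
{R/B/E/Mid} → row (6,0) (0,1)
{R/B/E/Hi} → row (5,0) (0,1)
{R/B/E/Lo} → row (1,2) (0,1)
{R/C/N/Mid, R/C/N/Hi, R/C/N/Lo, R/C/E/Mid, R/C/E/Hi, R/C/E/Lo} → row (0,3) (0,3)
That's 6 distinct rows out of 24 strategies.

6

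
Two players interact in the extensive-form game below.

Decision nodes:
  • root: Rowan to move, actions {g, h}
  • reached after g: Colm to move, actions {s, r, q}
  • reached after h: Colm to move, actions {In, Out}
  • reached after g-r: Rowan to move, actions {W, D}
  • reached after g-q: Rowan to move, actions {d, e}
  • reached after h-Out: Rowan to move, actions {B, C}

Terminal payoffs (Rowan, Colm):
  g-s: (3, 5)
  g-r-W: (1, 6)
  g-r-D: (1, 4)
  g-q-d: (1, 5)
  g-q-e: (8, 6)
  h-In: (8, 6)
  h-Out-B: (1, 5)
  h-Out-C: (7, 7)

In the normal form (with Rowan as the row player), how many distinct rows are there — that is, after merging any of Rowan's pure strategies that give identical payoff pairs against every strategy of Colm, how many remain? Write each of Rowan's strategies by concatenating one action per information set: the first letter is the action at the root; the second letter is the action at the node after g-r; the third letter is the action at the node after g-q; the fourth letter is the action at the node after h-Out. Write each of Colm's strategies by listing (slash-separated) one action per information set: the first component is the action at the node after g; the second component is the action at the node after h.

Rowan has 16 pure strategies: gWdB, gWdC, gWeB, gWeC, gDdB, gDdC, gDeB, gDeC, hWdB, hWdC, hWeB, hWeC, hDdB, hDdC, hDeB, hDeC. Columns: s/In, s/Out, r/In, r/Out, q/In, q/Out.
{gWdB, gWdC} → row (3,5) (3,5) (1,6) (1,6) (1,5) (1,5)
{gWeB, gWeC} → row (3,5) (3,5) (1,6) (1,6) (8,6) (8,6)
{gDdB, gDdC} → row (3,5) (3,5) (1,4) (1,4) (1,5) (1,5)
{gDeB, gDeC} → row (3,5) (3,5) (1,4) (1,4) (8,6) (8,6)
{hWdB, hWeB, hDdB, hDeB} → row (8,6) (1,5) (8,6) (1,5) (8,6) (1,5)
{hWdC, hWeC, hDdC, hDeC} → row (8,6) (7,7) (8,6) (7,7) (8,6) (7,7)
That's 6 distinct rows out of 16 strategies.

6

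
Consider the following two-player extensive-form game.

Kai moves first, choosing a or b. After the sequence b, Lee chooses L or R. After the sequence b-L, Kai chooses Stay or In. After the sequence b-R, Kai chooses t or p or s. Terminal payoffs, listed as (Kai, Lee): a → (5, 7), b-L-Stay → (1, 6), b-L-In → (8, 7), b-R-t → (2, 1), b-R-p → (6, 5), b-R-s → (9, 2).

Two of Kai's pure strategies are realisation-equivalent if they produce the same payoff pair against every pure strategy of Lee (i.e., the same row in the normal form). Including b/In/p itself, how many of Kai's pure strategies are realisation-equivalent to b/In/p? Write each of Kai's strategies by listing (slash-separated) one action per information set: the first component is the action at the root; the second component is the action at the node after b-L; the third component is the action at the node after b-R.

Row for b/In/p (columns L, R): (8,7) (6,5).
Every one of Kai's information sets is on the play path for some reply by Lee when Kai follows b/In/p.
Changing the action at any of them therefore changes at least one column, so only b/In/p itself gives this row.

1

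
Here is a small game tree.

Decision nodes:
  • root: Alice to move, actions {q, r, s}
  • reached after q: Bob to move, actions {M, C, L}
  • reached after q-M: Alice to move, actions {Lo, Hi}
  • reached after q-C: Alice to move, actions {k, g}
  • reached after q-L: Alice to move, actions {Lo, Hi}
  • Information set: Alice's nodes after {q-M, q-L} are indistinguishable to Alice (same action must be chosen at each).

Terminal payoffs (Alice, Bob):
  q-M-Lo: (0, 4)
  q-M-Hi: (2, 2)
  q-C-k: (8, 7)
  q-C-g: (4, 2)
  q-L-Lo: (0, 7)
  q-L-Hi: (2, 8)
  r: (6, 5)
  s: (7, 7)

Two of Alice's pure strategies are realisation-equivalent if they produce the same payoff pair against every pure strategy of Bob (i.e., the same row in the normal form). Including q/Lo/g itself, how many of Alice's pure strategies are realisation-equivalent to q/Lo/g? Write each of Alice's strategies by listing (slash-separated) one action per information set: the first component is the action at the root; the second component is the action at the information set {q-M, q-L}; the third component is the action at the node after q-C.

Row for q/Lo/g (columns M, C, L): (0,4) (4,2) (0,7).
Every one of Alice's information sets is on the play path for some reply by Bob when Alice follows q/Lo/g.
Changing the action at any of them therefore changes at least one column, so only q/Lo/g itself gives this row.

1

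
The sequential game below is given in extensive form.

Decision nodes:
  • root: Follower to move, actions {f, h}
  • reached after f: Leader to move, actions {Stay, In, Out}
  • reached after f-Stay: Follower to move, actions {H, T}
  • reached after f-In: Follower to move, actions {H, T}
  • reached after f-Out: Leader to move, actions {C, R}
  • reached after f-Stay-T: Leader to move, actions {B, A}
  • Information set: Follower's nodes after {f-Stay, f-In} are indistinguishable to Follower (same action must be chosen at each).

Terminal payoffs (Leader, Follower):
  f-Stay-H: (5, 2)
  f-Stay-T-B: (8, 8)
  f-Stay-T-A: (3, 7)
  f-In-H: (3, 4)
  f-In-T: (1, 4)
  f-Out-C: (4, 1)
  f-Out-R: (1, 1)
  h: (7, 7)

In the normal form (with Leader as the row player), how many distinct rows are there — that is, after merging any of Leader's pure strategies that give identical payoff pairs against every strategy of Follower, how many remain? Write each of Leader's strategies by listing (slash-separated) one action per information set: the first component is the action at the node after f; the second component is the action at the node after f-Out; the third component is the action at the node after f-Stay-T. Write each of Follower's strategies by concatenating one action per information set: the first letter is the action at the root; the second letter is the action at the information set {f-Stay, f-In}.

Leader has 12 pure strategies: Stay/C/B, Stay/C/A, Stay/R/B, Stay/R/A, In/C/B, In/C/A, In/R/B, In/R/A, Out/C/B, Out/C/A, Out/R/B, Out/R/A. Columns: fH, fT, hH, hT.
{Stay/C/B, Stay/R/B} → row (5,2) (8,8) (7,7) (7,7)
{Stay/C/A, Stay/R/A} → row (5,2) (3,7) (7,7) (7,7)
{In/C/B, In/C/A, In/R/B, In/R/A} → row (3,4) (1,4) (7,7) (7,7)
{Out/C/B, Out/C/A} → row (4,1) (4,1) (7,7) (7,7)
{Out/R/B, Out/R/A} → row (1,1) (1,1) (7,7) (7,7)
That's 5 distinct rows out of 12 strategies.

5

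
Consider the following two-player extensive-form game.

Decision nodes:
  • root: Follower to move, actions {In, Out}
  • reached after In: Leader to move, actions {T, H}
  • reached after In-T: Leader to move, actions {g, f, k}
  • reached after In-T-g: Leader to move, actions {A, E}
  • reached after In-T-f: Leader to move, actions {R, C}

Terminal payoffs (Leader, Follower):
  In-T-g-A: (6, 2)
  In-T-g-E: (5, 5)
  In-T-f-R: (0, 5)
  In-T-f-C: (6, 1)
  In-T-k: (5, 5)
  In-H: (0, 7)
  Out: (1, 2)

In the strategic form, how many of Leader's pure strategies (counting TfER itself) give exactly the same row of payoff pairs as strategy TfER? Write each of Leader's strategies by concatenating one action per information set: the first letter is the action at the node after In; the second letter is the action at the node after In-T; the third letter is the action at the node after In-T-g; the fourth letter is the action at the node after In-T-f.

Row for TfER (columns In, Out): (0,5) (1,2).
Under TfER, Leader's choice at the node after In-T-g can never be reached regardless of what Follower does, so varying those choices leaves every outcome unchanged.
Holding the reachable choices fixed and varying the unreachable one freely already gives 2 equivalent strategies.
No other strategy reproduces this row, so those 2 are the full class: TfAR, TfER.

2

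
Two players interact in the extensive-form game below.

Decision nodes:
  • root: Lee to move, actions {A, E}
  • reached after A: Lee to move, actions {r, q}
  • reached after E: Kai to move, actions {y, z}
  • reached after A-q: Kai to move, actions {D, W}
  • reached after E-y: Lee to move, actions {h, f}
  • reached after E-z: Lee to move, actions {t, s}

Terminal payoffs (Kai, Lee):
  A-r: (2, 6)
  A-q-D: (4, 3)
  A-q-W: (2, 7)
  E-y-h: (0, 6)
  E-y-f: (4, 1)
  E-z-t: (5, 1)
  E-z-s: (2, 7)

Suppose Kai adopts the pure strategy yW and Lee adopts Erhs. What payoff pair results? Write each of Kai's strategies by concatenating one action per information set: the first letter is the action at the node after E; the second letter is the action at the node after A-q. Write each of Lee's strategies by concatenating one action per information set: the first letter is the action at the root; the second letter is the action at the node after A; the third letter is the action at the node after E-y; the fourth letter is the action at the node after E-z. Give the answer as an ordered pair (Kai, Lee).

Trace the play path from the root:
  Lee plays E
  Kai plays y at [E]
  Lee plays h at [E-y]
→ terminal payoff (0, 6).
(Kai's choice at the node after A-q is never reached on this path, so it doesn't affect the outcome.)

(0, 6)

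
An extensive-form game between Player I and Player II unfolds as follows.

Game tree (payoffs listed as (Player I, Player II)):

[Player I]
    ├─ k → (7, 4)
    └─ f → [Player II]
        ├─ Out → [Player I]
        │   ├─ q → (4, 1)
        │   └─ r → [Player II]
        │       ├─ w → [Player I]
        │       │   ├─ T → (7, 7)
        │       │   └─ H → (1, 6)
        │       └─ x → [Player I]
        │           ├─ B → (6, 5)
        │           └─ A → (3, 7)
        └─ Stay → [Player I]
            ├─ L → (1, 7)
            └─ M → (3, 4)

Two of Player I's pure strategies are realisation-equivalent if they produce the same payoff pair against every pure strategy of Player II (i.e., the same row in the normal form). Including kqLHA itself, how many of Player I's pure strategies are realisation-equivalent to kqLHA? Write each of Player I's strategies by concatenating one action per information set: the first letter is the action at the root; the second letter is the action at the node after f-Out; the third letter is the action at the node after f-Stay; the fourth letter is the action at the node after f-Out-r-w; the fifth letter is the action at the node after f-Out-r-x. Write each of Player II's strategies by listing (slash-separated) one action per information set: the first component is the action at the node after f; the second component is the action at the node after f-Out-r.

16

Row for kqLHA (columns Out/w, Out/x, Stay/w, Stay/x): (7,4) (7,4) (7,4) (7,4).
Under kqLHA, Player I's choice at the node after f-Out and at the node after f-Stay and at the node after f-Out-r-w and at the node after f-Out-r-x can never be reached regardless of what Player II does, so varying those choices leaves every outcome unchanged.
Holding the reachable choices fixed and varying the unreachable ones freely already gives 2 × 2 × 2 × 2 = 16 equivalent strategies.
No other strategy reproduces this row, so those 16 are the full class: kqLTB, kqLTA, kqLHB, kqLHA, kqMTB, kqMTA, kqMHB, kqMHA, krLTB, krLTA, krLHB, krLHA, krMTB, krMTA, krMHB, krMHA.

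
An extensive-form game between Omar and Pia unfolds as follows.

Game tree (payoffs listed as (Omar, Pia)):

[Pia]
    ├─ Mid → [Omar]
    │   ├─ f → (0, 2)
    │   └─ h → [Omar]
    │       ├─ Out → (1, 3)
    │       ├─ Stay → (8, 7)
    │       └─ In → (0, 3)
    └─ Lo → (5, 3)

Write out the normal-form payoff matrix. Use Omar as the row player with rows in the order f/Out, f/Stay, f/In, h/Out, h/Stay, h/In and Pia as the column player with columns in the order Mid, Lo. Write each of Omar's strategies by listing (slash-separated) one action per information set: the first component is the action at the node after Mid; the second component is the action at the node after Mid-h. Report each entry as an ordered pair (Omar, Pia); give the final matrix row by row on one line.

f/Out: (0,2) (5,3) | f/Stay: (0,2) (5,3) | f/In: (0,2) (5,3) | h/Out: (1,3) (5,3) | h/Stay: (8,7) (5,3) | h/In: (0,3) (5,3)

            Mid       Lo
 f/Out    (0,2)    (5,3)
f/Stay    (0,2)    (5,3)
  f/In    (0,2)    (5,3)
 h/Out    (1,3)    (5,3)
h/Stay    (8,7)    (5,3)
  h/In    (0,3)    (5,3)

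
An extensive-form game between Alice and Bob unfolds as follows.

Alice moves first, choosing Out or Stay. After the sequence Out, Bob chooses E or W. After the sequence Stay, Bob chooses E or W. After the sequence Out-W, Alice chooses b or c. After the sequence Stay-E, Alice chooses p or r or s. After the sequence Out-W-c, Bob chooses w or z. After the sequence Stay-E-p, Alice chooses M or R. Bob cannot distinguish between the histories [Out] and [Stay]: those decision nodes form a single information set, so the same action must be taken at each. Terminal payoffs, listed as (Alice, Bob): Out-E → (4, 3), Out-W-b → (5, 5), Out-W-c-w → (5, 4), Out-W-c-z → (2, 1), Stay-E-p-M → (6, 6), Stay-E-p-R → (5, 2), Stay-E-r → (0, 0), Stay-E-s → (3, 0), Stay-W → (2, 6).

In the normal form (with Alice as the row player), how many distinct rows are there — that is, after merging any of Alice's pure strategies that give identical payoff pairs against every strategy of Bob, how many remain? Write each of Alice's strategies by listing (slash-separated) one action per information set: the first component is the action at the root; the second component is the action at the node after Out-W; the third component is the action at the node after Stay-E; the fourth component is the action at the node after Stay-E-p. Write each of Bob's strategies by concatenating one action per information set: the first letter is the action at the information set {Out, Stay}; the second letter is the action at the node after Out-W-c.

Alice has 24 pure strategies: Out/b/p/M, Out/b/p/R, Out/b/r/M, Out/b/r/R, Out/b/s/M, Out/b/s/R, Out/c/p/M, Out/c/p/R, Out/c/r/M, Out/c/r/R, Out/c/s/M, Out/c/s/R, Stay/b/p/M, Stay/b/p/R, Stay/b/r/M, Stay/b/r/R, Stay/b/s/M, Stay/b/s/R, Stay/c/p/M, Stay/c/p/R, Stay/c/r/M, Stay/c/r/R, Stay/c/s/M, Stay/c/s/R. Columns: Ew, Ez, Ww, Wz.
{Out/b/p/M, Out/b/p/R, Out/b/r/M, Out/b/r/R, Out/b/s/M, Out/b/s/R} → row (4,3) (4,3) (5,5) (5,5)
{Out/c/p/M, Out/c/p/R, Out/c/r/M, Out/c/r/R, Out/c/s/M, Out/c/s/R} → row (4,3) (4,3) (5,4) (2,1)
{Stay/b/p/M, Stay/c/p/M} → row (6,6) (6,6) (2,6) (2,6)
{Stay/b/p/R, Stay/c/p/R} → row (5,2) (5,2) (2,6) (2,6)
{Stay/b/r/M, Stay/b/r/R, Stay/c/r/M, Stay/c/r/R} → row (0,0) (0,0) (2,6) (2,6)
{Stay/b/s/M, Stay/b/s/R, Stay/c/s/M, Stay/c/s/R} → row (3,0) (3,0) (2,6) (2,6)
That's 6 distinct rows out of 24 strategies.

6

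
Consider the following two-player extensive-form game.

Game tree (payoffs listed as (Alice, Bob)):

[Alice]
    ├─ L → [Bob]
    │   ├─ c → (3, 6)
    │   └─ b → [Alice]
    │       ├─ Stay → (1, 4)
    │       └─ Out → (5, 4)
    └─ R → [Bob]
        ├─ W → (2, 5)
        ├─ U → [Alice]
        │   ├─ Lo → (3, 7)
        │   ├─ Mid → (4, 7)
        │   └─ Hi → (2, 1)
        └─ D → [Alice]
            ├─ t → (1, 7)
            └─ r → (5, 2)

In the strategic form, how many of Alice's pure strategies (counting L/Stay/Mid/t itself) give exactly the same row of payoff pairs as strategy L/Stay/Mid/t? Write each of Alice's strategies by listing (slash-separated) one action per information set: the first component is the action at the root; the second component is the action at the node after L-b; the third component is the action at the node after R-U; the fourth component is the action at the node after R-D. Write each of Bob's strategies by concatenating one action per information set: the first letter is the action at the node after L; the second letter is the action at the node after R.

Row for L/Stay/Mid/t (columns cW, cU, cD, bW, bU, bD): (3,6) (3,6) (3,6) (1,4) (1,4) (1,4).
Under L/Stay/Mid/t, Alice's choice at the node after R-U and at the node after R-D can never be reached regardless of what Bob does, so varying those choices leaves every outcome unchanged.
Holding the reachable choices fixed and varying the unreachable ones freely already gives 3 × 2 = 6 equivalent strategies.
No other strategy reproduces this row, so those 6 are the full class: L/Stay/Lo/t, L/Stay/Lo/r, L/Stay/Mid/t, L/Stay/Mid/r, L/Stay/Hi/t, L/Stay/Hi/r.

6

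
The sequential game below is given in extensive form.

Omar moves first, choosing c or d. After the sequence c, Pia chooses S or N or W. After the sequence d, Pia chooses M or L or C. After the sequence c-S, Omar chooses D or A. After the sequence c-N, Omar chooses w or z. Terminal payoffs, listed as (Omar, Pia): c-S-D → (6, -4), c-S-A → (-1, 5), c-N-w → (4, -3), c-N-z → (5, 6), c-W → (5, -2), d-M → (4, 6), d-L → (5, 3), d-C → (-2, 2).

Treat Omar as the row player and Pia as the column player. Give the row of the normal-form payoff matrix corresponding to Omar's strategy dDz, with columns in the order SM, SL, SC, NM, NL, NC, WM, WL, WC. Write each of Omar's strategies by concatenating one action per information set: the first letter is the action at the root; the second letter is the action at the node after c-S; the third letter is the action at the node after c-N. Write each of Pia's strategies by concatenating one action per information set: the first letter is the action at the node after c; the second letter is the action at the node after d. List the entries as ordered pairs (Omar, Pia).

vs SM: Omar plays d → Pia plays M at [d] → (4, 6)
vs SL: Omar plays d → Pia plays L at [d] → (5, 3)
vs SC: Omar plays d → Pia plays C at [d] → (-2, 2)
vs NM: Omar plays d → Pia plays M at [d] → (4, 6)
vs NL: Omar plays d → Pia plays L at [d] → (5, 3)
vs NC: Omar plays d → Pia plays C at [d] → (-2, 2)
vs WM: Omar plays d → Pia plays M at [d] → (4, 6)
vs WL: Omar plays d → Pia plays L at [d] → (5, 3)
vs WC: Omar plays d → Pia plays C at [d] → (-2, 2)

(4,6) (5,3) (-2,2) (4,6) (5,3) (-2,2) (4,6) (5,3) (-2,2)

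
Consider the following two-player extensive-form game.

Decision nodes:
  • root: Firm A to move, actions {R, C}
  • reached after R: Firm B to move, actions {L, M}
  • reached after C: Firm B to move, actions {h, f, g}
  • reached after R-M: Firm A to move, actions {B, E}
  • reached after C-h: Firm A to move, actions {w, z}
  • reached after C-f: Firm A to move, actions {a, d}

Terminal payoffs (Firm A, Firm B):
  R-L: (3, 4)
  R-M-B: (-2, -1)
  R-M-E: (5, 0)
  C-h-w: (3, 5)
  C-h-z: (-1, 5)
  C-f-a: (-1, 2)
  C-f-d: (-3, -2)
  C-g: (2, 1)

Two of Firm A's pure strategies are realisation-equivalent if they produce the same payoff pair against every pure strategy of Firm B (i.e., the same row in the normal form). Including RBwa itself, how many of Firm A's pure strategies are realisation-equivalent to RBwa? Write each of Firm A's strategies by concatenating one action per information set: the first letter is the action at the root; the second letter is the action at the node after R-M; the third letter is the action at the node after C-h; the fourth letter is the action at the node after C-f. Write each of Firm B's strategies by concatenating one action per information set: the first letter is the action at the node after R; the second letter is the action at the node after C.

Row for RBwa (columns Lh, Lf, Lg, Mh, Mf, Mg): (3,4) (3,4) (3,4) (-2,-1) (-2,-1) (-2,-1).
Under RBwa, Firm A's choice at the node after C-h and at the node after C-f can never be reached regardless of what Firm B does, so varying those choices leaves every outcome unchanged.
Holding the reachable choices fixed and varying the unreachable ones freely already gives 2 × 2 = 4 equivalent strategies.
No other strategy reproduces this row, so those 4 are the full class: RBwa, RBwd, RBza, RBzd.

4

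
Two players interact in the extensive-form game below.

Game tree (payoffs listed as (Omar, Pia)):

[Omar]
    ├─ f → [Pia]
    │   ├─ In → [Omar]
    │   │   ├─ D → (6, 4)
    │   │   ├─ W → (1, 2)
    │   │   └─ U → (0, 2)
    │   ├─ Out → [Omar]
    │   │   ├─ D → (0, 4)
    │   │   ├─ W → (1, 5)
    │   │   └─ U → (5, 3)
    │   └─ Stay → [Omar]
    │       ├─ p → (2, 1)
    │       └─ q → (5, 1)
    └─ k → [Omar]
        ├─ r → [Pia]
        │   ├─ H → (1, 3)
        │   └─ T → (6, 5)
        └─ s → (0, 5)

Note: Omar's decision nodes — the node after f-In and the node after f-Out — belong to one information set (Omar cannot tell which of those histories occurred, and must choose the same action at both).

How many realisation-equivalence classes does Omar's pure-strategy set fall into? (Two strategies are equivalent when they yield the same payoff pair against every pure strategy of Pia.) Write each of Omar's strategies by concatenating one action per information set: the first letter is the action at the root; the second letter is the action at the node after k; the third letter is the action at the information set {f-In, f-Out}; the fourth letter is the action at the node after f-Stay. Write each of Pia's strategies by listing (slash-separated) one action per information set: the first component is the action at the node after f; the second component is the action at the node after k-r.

8

Omar has 24 pure strategies: frDp, frDq, frWp, frWq, frUp, frUq, fsDp, fsDq, fsWp, fsWq, fsUp, fsUq, krDp, krDq, krWp, krWq, krUp, krUq, ksDp, ksDq, ksWp, ksWq, ksUp, ksUq. Columns: In/H, In/T, Out/H, Out/T, Stay/H, Stay/T.
{frDp, fsDp} → row (6,4) (6,4) (0,4) (0,4) (2,1) (2,1)
{frDq, fsDq} → row (6,4) (6,4) (0,4) (0,4) (5,1) (5,1)
{frWp, fsWp} → row (1,2) (1,2) (1,5) (1,5) (2,1) (2,1)
{frWq, fsWq} → row (1,2) (1,2) (1,5) (1,5) (5,1) (5,1)
{frUp, fsUp} → row (0,2) (0,2) (5,3) (5,3) (2,1) (2,1)
{frUq, fsUq} → row (0,2) (0,2) (5,3) (5,3) (5,1) (5,1)
{krDp, krDq, krWp, krWq, krUp, krUq} → row (1,3) (6,5) (1,3) (6,5) (1,3) (6,5)
{ksDp, ksDq, ksWp, ksWq, ksUp, ksUq} → row (0,5) (0,5) (0,5) (0,5) (0,5) (0,5)
That's 8 distinct rows out of 24 strategies.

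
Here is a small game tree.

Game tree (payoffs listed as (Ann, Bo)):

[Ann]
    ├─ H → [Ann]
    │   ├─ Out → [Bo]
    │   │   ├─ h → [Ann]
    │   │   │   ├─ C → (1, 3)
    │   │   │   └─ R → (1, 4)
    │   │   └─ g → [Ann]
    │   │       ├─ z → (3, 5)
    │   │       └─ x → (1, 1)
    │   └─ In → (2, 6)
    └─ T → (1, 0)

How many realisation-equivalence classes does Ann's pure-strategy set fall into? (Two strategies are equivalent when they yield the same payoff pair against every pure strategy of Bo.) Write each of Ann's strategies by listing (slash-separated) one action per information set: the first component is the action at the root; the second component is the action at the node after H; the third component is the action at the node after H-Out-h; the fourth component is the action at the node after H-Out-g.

6

Ann has 16 pure strategies: H/Out/C/z, H/Out/C/x, H/Out/R/z, H/Out/R/x, H/In/C/z, H/In/C/x, H/In/R/z, H/In/R/x, T/Out/C/z, T/Out/C/x, T/Out/R/z, T/Out/R/x, T/In/C/z, T/In/C/x, T/In/R/z, T/In/R/x. Columns: h, g.
{H/Out/C/z} → row (1,3) (3,5)
{H/Out/C/x} → row (1,3) (1,1)
{H/Out/R/z} → row (1,4) (3,5)
{H/Out/R/x} → row (1,4) (1,1)
{H/In/C/z, H/In/C/x, H/In/R/z, H/In/R/x} → row (2,6) (2,6)
{T/Out/C/z, T/Out/C/x, T/Out/R/z, T/Out/R/x, T/In/C/z, T/In/C/x, T/In/R/z, T/In/R/x} → row (1,0) (1,0)
That's 6 distinct rows out of 16 strategies.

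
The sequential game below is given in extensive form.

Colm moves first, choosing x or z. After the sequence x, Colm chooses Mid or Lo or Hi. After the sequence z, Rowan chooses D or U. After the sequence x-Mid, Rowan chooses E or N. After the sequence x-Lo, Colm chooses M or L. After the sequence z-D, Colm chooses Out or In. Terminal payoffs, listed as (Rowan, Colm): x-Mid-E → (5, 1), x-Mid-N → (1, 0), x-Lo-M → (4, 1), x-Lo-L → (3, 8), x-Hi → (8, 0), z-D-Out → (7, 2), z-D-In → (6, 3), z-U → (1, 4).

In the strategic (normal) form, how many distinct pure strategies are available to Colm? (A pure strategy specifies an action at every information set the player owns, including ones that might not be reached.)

Colm owns the root with actions {x, z} — two choices.
Colm owns the node after x with actions {Mid, Lo, Hi} — three choices.
Colm owns the node after x-Lo with actions {M, L} — two choices.
Colm owns the node after z-D with actions {Out, In} — two choices.
A pure strategy fixes one action at each information set independently, so the count is the product 2 × 3 × 2 × 2 = 24.
(For reference, Rowan has 4 pure strategies, giving a 24×4 normal-form matrix.)

24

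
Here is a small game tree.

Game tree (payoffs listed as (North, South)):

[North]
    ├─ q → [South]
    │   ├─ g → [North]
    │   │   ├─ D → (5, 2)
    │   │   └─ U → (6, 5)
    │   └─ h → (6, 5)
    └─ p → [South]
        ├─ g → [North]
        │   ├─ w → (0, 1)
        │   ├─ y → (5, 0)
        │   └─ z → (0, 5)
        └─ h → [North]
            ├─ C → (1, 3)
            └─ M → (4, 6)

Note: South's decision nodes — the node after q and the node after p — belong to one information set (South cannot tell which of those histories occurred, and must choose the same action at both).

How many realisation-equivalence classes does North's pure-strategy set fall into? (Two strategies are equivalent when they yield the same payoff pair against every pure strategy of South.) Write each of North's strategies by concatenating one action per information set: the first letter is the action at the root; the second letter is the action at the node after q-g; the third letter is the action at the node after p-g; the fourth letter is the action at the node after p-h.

8

North has 24 pure strategies: qDwC, qDwM, qDyC, qDyM, qDzC, qDzM, qUwC, qUwM, qUyC, qUyM, qUzC, qUzM, pDwC, pDwM, pDyC, pDyM, pDzC, pDzM, pUwC, pUwM, pUyC, pUyM, pUzC, pUzM. Columns: g, h.
{qDwC, qDwM, qDyC, qDyM, qDzC, qDzM} → row (5,2) (6,5)
{qUwC, qUwM, qUyC, qUyM, qUzC, qUzM} → row (6,5) (6,5)
{pDwC, pUwC} → row (0,1) (1,3)
{pDwM, pUwM} → row (0,1) (4,6)
{pDyC, pUyC} → row (5,0) (1,3)
{pDyM, pUyM} → row (5,0) (4,6)
{pDzC, pUzC} → row (0,5) (1,3)
{pDzM, pUzM} → row (0,5) (4,6)
That's 8 distinct rows out of 24 strategies.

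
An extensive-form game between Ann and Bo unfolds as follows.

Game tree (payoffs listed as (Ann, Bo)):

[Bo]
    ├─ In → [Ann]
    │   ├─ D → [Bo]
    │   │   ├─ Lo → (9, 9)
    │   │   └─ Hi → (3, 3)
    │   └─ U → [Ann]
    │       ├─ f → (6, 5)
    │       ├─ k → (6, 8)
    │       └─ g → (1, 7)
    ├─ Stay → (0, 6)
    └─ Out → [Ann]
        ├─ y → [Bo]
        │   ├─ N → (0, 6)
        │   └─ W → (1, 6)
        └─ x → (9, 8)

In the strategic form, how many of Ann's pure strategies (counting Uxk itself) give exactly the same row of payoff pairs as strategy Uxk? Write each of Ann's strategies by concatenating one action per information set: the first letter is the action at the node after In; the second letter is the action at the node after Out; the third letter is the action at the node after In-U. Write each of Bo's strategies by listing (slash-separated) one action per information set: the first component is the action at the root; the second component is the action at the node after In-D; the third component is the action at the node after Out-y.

Row for Uxk (columns In/Lo/N, In/Lo/W, In/Hi/N, In/Hi/W, Stay/Lo/N, Stay/Lo/W, Stay/Hi/N, Stay/Hi/W, Out/Lo/N, Out/Lo/W, Out/Hi/N, Out/Hi/W): (6,8) (6,8) (6,8) (6,8) (0,6) (0,6) (0,6) (0,6) (9,8) (9,8) (9,8) (9,8).
Every one of Ann's information sets is on the play path for some reply by Bo when Ann follows Uxk.
Changing the action at any of them therefore changes at least one column, so only Uxk itself gives this row.

1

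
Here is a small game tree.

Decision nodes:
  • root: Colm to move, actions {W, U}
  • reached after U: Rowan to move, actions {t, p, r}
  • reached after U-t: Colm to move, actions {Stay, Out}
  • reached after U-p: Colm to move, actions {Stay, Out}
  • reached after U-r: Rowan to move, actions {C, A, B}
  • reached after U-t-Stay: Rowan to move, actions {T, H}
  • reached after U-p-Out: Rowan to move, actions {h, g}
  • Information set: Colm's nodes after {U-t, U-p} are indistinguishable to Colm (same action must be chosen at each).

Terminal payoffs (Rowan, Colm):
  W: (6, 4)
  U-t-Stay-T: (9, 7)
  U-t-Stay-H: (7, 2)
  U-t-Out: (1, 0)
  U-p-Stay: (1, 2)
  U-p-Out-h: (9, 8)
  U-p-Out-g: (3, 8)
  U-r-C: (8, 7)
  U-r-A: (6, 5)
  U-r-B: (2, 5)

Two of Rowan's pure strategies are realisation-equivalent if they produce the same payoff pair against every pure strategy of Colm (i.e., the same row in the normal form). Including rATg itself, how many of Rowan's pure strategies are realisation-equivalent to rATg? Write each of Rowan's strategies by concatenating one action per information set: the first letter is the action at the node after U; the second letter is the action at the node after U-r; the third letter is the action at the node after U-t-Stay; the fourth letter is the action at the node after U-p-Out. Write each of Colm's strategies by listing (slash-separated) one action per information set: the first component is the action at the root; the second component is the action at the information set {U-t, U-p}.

4

Row for rATg (columns W/Stay, W/Out, U/Stay, U/Out): (6,4) (6,4) (6,5) (6,5).
Under rATg, Rowan's choice at the node after U-t-Stay and at the node after U-p-Out can never be reached regardless of what Colm does, so varying those choices leaves every outcome unchanged.
Holding the reachable choices fixed and varying the unreachable ones freely already gives 2 × 2 = 4 equivalent strategies.
No other strategy reproduces this row, so those 4 are the full class: rATh, rATg, rAHh, rAHg.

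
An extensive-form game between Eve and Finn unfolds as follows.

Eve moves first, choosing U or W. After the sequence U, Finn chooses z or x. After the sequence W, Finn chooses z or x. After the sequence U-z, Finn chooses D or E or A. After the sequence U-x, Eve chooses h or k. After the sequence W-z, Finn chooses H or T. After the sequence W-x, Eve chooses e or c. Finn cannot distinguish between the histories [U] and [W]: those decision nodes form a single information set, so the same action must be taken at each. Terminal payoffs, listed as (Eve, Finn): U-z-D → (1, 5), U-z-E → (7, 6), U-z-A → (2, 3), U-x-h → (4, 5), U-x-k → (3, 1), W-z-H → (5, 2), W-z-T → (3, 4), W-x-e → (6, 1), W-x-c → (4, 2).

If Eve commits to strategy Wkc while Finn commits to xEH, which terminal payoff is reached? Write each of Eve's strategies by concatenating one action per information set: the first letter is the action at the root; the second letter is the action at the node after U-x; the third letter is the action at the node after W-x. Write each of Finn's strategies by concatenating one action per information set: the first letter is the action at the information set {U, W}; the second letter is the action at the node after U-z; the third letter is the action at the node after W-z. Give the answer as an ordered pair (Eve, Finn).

(4, 2)

Trace the play path from the root:
  Eve plays W
  Finn plays x at [W]
  Eve plays c at [W-x]
→ terminal payoff (4, 2).
(Eve's choice at the node after U-x is never reached on this path, so it doesn't affect the outcome.)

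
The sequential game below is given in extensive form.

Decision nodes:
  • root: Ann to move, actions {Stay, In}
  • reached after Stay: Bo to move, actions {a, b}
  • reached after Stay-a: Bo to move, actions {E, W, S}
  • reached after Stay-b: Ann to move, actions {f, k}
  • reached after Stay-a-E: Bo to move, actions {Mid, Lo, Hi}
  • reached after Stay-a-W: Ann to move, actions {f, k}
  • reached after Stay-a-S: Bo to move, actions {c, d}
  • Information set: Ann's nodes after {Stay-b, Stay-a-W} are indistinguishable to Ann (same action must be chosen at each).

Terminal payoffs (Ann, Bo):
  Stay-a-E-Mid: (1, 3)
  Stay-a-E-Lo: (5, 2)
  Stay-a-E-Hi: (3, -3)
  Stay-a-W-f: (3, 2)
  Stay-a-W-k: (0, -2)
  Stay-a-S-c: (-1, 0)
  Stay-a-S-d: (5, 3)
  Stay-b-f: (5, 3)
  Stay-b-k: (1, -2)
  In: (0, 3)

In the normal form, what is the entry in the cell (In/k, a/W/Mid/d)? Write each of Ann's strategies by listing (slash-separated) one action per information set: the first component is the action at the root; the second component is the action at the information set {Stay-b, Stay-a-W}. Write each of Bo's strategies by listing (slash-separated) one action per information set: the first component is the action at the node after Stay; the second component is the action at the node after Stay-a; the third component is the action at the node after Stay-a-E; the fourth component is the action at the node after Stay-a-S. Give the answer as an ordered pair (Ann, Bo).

Trace the play path from the root:
  Ann plays In
→ terminal payoff (0, 3).
(Ann's choice at the information set {Stay-b, Stay-a-W} is never reached on this path, so it doesn't affect the outcome.)

(0, 3)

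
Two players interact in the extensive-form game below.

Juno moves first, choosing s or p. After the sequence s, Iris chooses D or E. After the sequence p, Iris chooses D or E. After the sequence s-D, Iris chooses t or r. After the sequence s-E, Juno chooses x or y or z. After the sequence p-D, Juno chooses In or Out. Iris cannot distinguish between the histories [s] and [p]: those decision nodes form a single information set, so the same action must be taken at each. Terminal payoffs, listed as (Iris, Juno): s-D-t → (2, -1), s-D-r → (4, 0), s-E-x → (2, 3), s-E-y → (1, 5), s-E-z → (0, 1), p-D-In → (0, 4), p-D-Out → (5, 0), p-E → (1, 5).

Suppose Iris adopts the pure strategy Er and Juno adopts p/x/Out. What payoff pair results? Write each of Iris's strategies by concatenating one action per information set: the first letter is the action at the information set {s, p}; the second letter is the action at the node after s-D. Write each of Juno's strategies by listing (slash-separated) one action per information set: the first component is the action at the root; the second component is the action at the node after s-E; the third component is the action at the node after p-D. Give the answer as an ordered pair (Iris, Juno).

Trace the play path from the root:
  Juno plays p
  Iris plays E at [p]
→ terminal payoff (1, 5).
(Iris's choice at the node after s-D is never reached on this path, so it doesn't affect the outcome.)

(1, 5)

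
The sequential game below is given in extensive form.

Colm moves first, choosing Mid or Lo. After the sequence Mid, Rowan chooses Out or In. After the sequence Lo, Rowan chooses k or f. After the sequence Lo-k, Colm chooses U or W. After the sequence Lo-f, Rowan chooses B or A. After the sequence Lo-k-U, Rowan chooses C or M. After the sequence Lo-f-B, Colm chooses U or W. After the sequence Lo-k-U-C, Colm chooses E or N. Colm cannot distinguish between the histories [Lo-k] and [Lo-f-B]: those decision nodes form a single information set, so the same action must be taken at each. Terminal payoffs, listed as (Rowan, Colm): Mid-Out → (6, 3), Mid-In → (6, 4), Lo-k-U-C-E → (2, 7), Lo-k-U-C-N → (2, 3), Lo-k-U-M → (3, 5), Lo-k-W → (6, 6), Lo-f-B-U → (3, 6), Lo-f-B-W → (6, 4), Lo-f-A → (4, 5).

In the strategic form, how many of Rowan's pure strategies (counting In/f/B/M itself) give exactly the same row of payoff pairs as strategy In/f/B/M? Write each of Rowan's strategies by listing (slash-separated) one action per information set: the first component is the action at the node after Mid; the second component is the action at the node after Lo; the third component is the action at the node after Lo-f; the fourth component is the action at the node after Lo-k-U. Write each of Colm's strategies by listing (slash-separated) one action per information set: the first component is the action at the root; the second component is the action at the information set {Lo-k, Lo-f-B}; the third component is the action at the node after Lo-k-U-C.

2

Row for In/f/B/M (columns Mid/U/E, Mid/U/N, Mid/W/E, Mid/W/N, Lo/U/E, Lo/U/N, Lo/W/E, Lo/W/N): (6,4) (6,4) (6,4) (6,4) (3,6) (3,6) (6,4) (6,4).
Under In/f/B/M, Rowan's choice at the node after Lo-k-U can never be reached regardless of what Colm does, so varying those choices leaves every outcome unchanged.
Holding the reachable choices fixed and varying the unreachable one freely already gives 2 equivalent strategies.
No other strategy reproduces this row, so those 2 are the full class: In/f/B/C, In/f/B/M.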